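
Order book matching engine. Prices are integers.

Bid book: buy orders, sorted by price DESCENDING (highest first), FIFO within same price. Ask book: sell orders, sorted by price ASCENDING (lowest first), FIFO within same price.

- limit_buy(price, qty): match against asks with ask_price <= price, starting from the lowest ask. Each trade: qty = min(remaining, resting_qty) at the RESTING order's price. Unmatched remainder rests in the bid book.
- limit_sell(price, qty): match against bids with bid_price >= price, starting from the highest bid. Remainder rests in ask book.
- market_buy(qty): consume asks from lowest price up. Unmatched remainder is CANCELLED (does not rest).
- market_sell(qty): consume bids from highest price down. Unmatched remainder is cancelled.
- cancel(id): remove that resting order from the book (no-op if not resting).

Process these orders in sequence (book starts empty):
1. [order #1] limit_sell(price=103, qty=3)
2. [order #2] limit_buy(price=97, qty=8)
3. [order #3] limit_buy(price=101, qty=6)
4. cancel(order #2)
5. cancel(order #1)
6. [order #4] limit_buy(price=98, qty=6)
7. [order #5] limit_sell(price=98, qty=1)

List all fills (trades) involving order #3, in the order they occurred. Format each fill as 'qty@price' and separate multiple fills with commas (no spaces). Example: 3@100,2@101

After op 1 [order #1] limit_sell(price=103, qty=3): fills=none; bids=[-] asks=[#1:3@103]
After op 2 [order #2] limit_buy(price=97, qty=8): fills=none; bids=[#2:8@97] asks=[#1:3@103]
After op 3 [order #3] limit_buy(price=101, qty=6): fills=none; bids=[#3:6@101 #2:8@97] asks=[#1:3@103]
After op 4 cancel(order #2): fills=none; bids=[#3:6@101] asks=[#1:3@103]
After op 5 cancel(order #1): fills=none; bids=[#3:6@101] asks=[-]
After op 6 [order #4] limit_buy(price=98, qty=6): fills=none; bids=[#3:6@101 #4:6@98] asks=[-]
After op 7 [order #5] limit_sell(price=98, qty=1): fills=#3x#5:1@101; bids=[#3:5@101 #4:6@98] asks=[-]

Answer: 1@101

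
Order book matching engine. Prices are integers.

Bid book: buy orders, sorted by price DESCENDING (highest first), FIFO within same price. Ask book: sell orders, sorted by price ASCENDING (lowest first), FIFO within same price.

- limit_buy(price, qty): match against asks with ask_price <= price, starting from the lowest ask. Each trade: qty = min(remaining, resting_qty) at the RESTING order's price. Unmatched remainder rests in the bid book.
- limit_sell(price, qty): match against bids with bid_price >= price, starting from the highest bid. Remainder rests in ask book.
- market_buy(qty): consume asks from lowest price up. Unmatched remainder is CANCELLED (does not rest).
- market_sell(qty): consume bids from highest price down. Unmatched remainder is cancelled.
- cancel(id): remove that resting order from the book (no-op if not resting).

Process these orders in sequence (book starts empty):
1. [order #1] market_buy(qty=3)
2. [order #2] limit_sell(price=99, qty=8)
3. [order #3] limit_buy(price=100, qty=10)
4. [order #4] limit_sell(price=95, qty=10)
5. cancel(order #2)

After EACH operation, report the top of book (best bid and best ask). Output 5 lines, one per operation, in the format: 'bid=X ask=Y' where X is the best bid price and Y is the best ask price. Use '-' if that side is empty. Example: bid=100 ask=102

After op 1 [order #1] market_buy(qty=3): fills=none; bids=[-] asks=[-]
After op 2 [order #2] limit_sell(price=99, qty=8): fills=none; bids=[-] asks=[#2:8@99]
After op 3 [order #3] limit_buy(price=100, qty=10): fills=#3x#2:8@99; bids=[#3:2@100] asks=[-]
After op 4 [order #4] limit_sell(price=95, qty=10): fills=#3x#4:2@100; bids=[-] asks=[#4:8@95]
After op 5 cancel(order #2): fills=none; bids=[-] asks=[#4:8@95]

Answer: bid=- ask=-
bid=- ask=99
bid=100 ask=-
bid=- ask=95
bid=- ask=95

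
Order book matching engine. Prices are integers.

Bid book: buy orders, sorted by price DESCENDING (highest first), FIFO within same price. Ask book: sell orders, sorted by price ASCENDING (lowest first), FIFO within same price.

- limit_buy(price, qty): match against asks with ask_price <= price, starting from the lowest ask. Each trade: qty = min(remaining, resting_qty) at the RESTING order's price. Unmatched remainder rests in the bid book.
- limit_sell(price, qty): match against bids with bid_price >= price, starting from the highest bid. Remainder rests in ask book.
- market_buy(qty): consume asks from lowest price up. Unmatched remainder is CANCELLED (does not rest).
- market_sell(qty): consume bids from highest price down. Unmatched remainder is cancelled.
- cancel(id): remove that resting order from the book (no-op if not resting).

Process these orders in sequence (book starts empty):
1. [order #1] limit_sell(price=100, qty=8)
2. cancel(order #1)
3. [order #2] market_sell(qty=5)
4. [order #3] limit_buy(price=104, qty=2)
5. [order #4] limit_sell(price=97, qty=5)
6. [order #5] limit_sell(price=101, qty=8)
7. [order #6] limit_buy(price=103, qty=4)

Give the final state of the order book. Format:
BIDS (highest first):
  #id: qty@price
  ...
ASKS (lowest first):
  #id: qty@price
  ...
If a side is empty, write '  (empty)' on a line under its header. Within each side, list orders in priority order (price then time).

After op 1 [order #1] limit_sell(price=100, qty=8): fills=none; bids=[-] asks=[#1:8@100]
After op 2 cancel(order #1): fills=none; bids=[-] asks=[-]
After op 3 [order #2] market_sell(qty=5): fills=none; bids=[-] asks=[-]
After op 4 [order #3] limit_buy(price=104, qty=2): fills=none; bids=[#3:2@104] asks=[-]
After op 5 [order #4] limit_sell(price=97, qty=5): fills=#3x#4:2@104; bids=[-] asks=[#4:3@97]
After op 6 [order #5] limit_sell(price=101, qty=8): fills=none; bids=[-] asks=[#4:3@97 #5:8@101]
After op 7 [order #6] limit_buy(price=103, qty=4): fills=#6x#4:3@97 #6x#5:1@101; bids=[-] asks=[#5:7@101]

Answer: BIDS (highest first):
  (empty)
ASKS (lowest first):
  #5: 7@101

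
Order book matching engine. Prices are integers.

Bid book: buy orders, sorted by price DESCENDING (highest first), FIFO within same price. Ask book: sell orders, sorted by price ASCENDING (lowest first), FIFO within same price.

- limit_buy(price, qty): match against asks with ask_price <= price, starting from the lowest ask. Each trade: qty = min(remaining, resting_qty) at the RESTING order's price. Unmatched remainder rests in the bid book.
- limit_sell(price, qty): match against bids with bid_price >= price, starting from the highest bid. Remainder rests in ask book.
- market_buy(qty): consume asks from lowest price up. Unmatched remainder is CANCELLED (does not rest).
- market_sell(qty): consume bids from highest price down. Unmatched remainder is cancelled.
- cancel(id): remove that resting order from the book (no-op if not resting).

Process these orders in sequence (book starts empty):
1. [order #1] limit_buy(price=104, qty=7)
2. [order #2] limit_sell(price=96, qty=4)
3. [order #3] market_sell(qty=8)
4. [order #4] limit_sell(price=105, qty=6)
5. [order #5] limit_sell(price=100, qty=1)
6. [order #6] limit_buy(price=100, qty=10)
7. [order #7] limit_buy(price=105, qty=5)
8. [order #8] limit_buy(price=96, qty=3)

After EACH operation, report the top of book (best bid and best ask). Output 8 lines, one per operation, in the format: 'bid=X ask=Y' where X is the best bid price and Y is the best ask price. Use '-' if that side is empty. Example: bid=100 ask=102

After op 1 [order #1] limit_buy(price=104, qty=7): fills=none; bids=[#1:7@104] asks=[-]
After op 2 [order #2] limit_sell(price=96, qty=4): fills=#1x#2:4@104; bids=[#1:3@104] asks=[-]
After op 3 [order #3] market_sell(qty=8): fills=#1x#3:3@104; bids=[-] asks=[-]
After op 4 [order #4] limit_sell(price=105, qty=6): fills=none; bids=[-] asks=[#4:6@105]
After op 5 [order #5] limit_sell(price=100, qty=1): fills=none; bids=[-] asks=[#5:1@100 #4:6@105]
After op 6 [order #6] limit_buy(price=100, qty=10): fills=#6x#5:1@100; bids=[#6:9@100] asks=[#4:6@105]
After op 7 [order #7] limit_buy(price=105, qty=5): fills=#7x#4:5@105; bids=[#6:9@100] asks=[#4:1@105]
After op 8 [order #8] limit_buy(price=96, qty=3): fills=none; bids=[#6:9@100 #8:3@96] asks=[#4:1@105]

Answer: bid=104 ask=-
bid=104 ask=-
bid=- ask=-
bid=- ask=105
bid=- ask=100
bid=100 ask=105
bid=100 ask=105
bid=100 ask=105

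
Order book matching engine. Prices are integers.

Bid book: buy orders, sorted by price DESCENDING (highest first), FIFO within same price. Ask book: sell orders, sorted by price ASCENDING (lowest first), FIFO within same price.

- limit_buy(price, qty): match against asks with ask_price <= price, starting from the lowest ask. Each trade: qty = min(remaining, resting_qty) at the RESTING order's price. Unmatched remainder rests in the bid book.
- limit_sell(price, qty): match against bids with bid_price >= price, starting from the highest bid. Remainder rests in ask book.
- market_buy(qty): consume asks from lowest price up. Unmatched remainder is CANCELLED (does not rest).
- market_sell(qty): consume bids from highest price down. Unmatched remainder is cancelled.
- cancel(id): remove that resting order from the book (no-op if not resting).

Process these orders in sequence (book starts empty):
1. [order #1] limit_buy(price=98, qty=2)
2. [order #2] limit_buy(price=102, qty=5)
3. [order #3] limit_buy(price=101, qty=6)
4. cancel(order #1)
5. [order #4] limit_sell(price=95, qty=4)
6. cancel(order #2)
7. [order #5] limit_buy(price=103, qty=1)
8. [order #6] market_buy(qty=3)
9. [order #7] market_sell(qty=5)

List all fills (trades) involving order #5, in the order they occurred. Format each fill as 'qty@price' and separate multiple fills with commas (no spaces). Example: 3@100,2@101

Answer: 1@103

Derivation:
After op 1 [order #1] limit_buy(price=98, qty=2): fills=none; bids=[#1:2@98] asks=[-]
After op 2 [order #2] limit_buy(price=102, qty=5): fills=none; bids=[#2:5@102 #1:2@98] asks=[-]
After op 3 [order #3] limit_buy(price=101, qty=6): fills=none; bids=[#2:5@102 #3:6@101 #1:2@98] asks=[-]
After op 4 cancel(order #1): fills=none; bids=[#2:5@102 #3:6@101] asks=[-]
After op 5 [order #4] limit_sell(price=95, qty=4): fills=#2x#4:4@102; bids=[#2:1@102 #3:6@101] asks=[-]
After op 6 cancel(order #2): fills=none; bids=[#3:6@101] asks=[-]
After op 7 [order #5] limit_buy(price=103, qty=1): fills=none; bids=[#5:1@103 #3:6@101] asks=[-]
After op 8 [order #6] market_buy(qty=3): fills=none; bids=[#5:1@103 #3:6@101] asks=[-]
After op 9 [order #7] market_sell(qty=5): fills=#5x#7:1@103 #3x#7:4@101; bids=[#3:2@101] asks=[-]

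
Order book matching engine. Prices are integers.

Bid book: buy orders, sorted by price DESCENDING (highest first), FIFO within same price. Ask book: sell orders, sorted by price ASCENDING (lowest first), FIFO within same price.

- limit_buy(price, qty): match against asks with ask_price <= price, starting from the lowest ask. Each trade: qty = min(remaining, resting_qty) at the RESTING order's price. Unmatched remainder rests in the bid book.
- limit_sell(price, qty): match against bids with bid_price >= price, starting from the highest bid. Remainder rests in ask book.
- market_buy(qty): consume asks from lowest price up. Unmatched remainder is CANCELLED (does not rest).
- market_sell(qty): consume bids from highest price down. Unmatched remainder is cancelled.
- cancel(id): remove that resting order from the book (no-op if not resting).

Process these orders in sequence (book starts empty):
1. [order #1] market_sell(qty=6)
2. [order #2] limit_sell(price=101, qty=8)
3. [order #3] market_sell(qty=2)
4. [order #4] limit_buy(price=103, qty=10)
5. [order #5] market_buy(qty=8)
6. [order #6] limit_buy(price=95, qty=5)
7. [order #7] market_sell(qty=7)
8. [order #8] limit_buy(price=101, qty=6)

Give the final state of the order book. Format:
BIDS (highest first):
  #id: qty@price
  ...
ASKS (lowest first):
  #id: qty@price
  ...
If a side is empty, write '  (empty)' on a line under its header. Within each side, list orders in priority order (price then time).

Answer: BIDS (highest first):
  #8: 6@101
ASKS (lowest first):
  (empty)

Derivation:
After op 1 [order #1] market_sell(qty=6): fills=none; bids=[-] asks=[-]
After op 2 [order #2] limit_sell(price=101, qty=8): fills=none; bids=[-] asks=[#2:8@101]
After op 3 [order #3] market_sell(qty=2): fills=none; bids=[-] asks=[#2:8@101]
After op 4 [order #4] limit_buy(price=103, qty=10): fills=#4x#2:8@101; bids=[#4:2@103] asks=[-]
After op 5 [order #5] market_buy(qty=8): fills=none; bids=[#4:2@103] asks=[-]
After op 6 [order #6] limit_buy(price=95, qty=5): fills=none; bids=[#4:2@103 #6:5@95] asks=[-]
After op 7 [order #7] market_sell(qty=7): fills=#4x#7:2@103 #6x#7:5@95; bids=[-] asks=[-]
After op 8 [order #8] limit_buy(price=101, qty=6): fills=none; bids=[#8:6@101] asks=[-]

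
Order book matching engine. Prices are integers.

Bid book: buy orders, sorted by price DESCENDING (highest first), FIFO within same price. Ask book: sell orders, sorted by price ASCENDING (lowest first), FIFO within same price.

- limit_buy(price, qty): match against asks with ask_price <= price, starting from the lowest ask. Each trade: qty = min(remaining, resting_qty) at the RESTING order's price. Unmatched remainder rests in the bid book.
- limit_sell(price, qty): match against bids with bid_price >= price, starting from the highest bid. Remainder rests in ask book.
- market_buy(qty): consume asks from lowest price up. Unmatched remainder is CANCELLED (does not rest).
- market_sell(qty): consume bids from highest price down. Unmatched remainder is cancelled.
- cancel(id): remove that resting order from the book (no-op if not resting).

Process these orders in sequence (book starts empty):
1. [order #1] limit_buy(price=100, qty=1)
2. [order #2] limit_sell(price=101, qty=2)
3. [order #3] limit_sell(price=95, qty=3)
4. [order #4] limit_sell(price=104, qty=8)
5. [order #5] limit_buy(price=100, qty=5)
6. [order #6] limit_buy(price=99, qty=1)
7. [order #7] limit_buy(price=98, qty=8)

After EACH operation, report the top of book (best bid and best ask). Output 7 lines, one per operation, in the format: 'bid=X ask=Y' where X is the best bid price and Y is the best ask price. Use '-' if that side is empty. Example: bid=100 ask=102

After op 1 [order #1] limit_buy(price=100, qty=1): fills=none; bids=[#1:1@100] asks=[-]
After op 2 [order #2] limit_sell(price=101, qty=2): fills=none; bids=[#1:1@100] asks=[#2:2@101]
After op 3 [order #3] limit_sell(price=95, qty=3): fills=#1x#3:1@100; bids=[-] asks=[#3:2@95 #2:2@101]
After op 4 [order #4] limit_sell(price=104, qty=8): fills=none; bids=[-] asks=[#3:2@95 #2:2@101 #4:8@104]
After op 5 [order #5] limit_buy(price=100, qty=5): fills=#5x#3:2@95; bids=[#5:3@100] asks=[#2:2@101 #4:8@104]
After op 6 [order #6] limit_buy(price=99, qty=1): fills=none; bids=[#5:3@100 #6:1@99] asks=[#2:2@101 #4:8@104]
After op 7 [order #7] limit_buy(price=98, qty=8): fills=none; bids=[#5:3@100 #6:1@99 #7:8@98] asks=[#2:2@101 #4:8@104]

Answer: bid=100 ask=-
bid=100 ask=101
bid=- ask=95
bid=- ask=95
bid=100 ask=101
bid=100 ask=101
bid=100 ask=101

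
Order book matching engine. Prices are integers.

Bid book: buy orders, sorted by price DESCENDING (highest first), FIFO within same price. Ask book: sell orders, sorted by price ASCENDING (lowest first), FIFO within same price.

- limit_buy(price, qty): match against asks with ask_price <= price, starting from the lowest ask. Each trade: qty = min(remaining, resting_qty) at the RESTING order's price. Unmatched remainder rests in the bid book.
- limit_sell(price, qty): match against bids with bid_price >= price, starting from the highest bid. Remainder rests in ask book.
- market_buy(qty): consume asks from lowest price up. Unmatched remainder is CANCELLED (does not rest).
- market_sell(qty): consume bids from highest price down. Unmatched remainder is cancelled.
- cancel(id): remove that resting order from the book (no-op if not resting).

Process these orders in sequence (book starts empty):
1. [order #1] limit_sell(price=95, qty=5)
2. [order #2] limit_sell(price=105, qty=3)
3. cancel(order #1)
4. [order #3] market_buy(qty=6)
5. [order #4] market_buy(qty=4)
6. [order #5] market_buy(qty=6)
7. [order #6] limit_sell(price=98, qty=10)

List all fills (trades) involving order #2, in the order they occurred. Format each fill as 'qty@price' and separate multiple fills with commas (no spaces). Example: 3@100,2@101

Answer: 3@105

Derivation:
After op 1 [order #1] limit_sell(price=95, qty=5): fills=none; bids=[-] asks=[#1:5@95]
After op 2 [order #2] limit_sell(price=105, qty=3): fills=none; bids=[-] asks=[#1:5@95 #2:3@105]
After op 3 cancel(order #1): fills=none; bids=[-] asks=[#2:3@105]
After op 4 [order #3] market_buy(qty=6): fills=#3x#2:3@105; bids=[-] asks=[-]
After op 5 [order #4] market_buy(qty=4): fills=none; bids=[-] asks=[-]
After op 6 [order #5] market_buy(qty=6): fills=none; bids=[-] asks=[-]
After op 7 [order #6] limit_sell(price=98, qty=10): fills=none; bids=[-] asks=[#6:10@98]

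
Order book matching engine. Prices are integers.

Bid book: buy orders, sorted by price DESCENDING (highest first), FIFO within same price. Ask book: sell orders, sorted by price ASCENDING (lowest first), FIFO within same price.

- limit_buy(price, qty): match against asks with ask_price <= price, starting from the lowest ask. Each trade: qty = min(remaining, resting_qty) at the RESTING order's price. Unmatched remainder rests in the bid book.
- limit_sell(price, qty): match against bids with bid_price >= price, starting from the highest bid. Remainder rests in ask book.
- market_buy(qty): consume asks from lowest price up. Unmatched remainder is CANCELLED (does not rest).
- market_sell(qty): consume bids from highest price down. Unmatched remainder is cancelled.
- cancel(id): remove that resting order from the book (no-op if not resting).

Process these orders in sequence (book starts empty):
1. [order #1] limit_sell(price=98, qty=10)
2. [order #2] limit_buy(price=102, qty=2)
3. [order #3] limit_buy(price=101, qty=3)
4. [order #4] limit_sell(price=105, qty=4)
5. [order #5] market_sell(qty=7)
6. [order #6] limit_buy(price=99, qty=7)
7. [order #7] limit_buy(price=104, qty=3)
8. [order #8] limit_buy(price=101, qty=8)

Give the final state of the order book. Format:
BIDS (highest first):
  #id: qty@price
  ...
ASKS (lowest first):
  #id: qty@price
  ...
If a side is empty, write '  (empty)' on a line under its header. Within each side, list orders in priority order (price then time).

After op 1 [order #1] limit_sell(price=98, qty=10): fills=none; bids=[-] asks=[#1:10@98]
After op 2 [order #2] limit_buy(price=102, qty=2): fills=#2x#1:2@98; bids=[-] asks=[#1:8@98]
After op 3 [order #3] limit_buy(price=101, qty=3): fills=#3x#1:3@98; bids=[-] asks=[#1:5@98]
After op 4 [order #4] limit_sell(price=105, qty=4): fills=none; bids=[-] asks=[#1:5@98 #4:4@105]
After op 5 [order #5] market_sell(qty=7): fills=none; bids=[-] asks=[#1:5@98 #4:4@105]
After op 6 [order #6] limit_buy(price=99, qty=7): fills=#6x#1:5@98; bids=[#6:2@99] asks=[#4:4@105]
After op 7 [order #7] limit_buy(price=104, qty=3): fills=none; bids=[#7:3@104 #6:2@99] asks=[#4:4@105]
After op 8 [order #8] limit_buy(price=101, qty=8): fills=none; bids=[#7:3@104 #8:8@101 #6:2@99] asks=[#4:4@105]

Answer: BIDS (highest first):
  #7: 3@104
  #8: 8@101
  #6: 2@99
ASKS (lowest first):
  #4: 4@105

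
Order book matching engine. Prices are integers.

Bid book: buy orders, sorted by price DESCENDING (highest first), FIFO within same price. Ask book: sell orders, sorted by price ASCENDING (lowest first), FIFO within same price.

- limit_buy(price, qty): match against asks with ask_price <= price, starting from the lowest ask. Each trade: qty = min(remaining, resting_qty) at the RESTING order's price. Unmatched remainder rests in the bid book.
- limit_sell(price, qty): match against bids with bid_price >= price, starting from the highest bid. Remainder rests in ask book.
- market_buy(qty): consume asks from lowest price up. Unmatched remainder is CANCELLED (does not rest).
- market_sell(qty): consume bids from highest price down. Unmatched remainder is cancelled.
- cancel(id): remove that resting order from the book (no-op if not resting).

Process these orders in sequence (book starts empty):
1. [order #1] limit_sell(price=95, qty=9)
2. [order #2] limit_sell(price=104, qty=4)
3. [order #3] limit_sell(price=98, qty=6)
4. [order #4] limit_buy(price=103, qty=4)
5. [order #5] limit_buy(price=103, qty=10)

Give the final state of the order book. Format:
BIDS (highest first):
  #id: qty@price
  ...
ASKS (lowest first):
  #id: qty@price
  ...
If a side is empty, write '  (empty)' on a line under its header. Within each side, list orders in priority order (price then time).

Answer: BIDS (highest first):
  (empty)
ASKS (lowest first):
  #3: 1@98
  #2: 4@104

Derivation:
After op 1 [order #1] limit_sell(price=95, qty=9): fills=none; bids=[-] asks=[#1:9@95]
After op 2 [order #2] limit_sell(price=104, qty=4): fills=none; bids=[-] asks=[#1:9@95 #2:4@104]
After op 3 [order #3] limit_sell(price=98, qty=6): fills=none; bids=[-] asks=[#1:9@95 #3:6@98 #2:4@104]
After op 4 [order #4] limit_buy(price=103, qty=4): fills=#4x#1:4@95; bids=[-] asks=[#1:5@95 #3:6@98 #2:4@104]
After op 5 [order #5] limit_buy(price=103, qty=10): fills=#5x#1:5@95 #5x#3:5@98; bids=[-] asks=[#3:1@98 #2:4@104]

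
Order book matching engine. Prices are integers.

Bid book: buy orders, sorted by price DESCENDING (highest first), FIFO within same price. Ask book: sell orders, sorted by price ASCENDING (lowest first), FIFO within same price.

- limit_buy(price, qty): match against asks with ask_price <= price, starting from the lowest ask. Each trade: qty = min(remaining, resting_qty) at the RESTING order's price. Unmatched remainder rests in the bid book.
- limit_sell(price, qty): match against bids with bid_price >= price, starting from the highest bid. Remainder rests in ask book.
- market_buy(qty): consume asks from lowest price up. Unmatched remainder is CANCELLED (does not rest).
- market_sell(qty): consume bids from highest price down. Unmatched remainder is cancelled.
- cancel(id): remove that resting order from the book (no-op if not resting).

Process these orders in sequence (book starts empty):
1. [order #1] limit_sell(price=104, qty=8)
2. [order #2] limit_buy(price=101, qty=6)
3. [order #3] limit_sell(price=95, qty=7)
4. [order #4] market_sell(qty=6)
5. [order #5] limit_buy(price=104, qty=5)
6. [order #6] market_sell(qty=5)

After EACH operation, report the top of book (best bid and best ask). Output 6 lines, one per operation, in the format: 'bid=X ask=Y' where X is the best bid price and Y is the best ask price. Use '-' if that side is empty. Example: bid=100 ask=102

After op 1 [order #1] limit_sell(price=104, qty=8): fills=none; bids=[-] asks=[#1:8@104]
After op 2 [order #2] limit_buy(price=101, qty=6): fills=none; bids=[#2:6@101] asks=[#1:8@104]
After op 3 [order #3] limit_sell(price=95, qty=7): fills=#2x#3:6@101; bids=[-] asks=[#3:1@95 #1:8@104]
After op 4 [order #4] market_sell(qty=6): fills=none; bids=[-] asks=[#3:1@95 #1:8@104]
After op 5 [order #5] limit_buy(price=104, qty=5): fills=#5x#3:1@95 #5x#1:4@104; bids=[-] asks=[#1:4@104]
After op 6 [order #6] market_sell(qty=5): fills=none; bids=[-] asks=[#1:4@104]

Answer: bid=- ask=104
bid=101 ask=104
bid=- ask=95
bid=- ask=95
bid=- ask=104
bid=- ask=104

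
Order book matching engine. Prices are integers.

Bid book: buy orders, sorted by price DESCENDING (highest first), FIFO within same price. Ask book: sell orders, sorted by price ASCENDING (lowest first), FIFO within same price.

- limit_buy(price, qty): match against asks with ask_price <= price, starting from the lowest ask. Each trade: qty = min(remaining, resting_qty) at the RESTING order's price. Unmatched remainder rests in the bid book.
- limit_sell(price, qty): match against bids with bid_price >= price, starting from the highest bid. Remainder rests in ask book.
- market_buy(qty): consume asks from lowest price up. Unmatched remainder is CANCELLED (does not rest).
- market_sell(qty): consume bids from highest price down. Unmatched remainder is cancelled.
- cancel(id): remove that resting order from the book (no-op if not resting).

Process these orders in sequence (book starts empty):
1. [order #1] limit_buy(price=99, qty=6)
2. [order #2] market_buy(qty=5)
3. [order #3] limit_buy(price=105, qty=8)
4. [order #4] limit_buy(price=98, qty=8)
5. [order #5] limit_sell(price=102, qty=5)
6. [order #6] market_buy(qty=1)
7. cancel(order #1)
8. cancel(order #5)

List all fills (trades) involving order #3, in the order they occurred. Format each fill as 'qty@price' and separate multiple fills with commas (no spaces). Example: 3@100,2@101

Answer: 5@105

Derivation:
After op 1 [order #1] limit_buy(price=99, qty=6): fills=none; bids=[#1:6@99] asks=[-]
After op 2 [order #2] market_buy(qty=5): fills=none; bids=[#1:6@99] asks=[-]
After op 3 [order #3] limit_buy(price=105, qty=8): fills=none; bids=[#3:8@105 #1:6@99] asks=[-]
After op 4 [order #4] limit_buy(price=98, qty=8): fills=none; bids=[#3:8@105 #1:6@99 #4:8@98] asks=[-]
After op 5 [order #5] limit_sell(price=102, qty=5): fills=#3x#5:5@105; bids=[#3:3@105 #1:6@99 #4:8@98] asks=[-]
After op 6 [order #6] market_buy(qty=1): fills=none; bids=[#3:3@105 #1:6@99 #4:8@98] asks=[-]
After op 7 cancel(order #1): fills=none; bids=[#3:3@105 #4:8@98] asks=[-]
After op 8 cancel(order #5): fills=none; bids=[#3:3@105 #4:8@98] asks=[-]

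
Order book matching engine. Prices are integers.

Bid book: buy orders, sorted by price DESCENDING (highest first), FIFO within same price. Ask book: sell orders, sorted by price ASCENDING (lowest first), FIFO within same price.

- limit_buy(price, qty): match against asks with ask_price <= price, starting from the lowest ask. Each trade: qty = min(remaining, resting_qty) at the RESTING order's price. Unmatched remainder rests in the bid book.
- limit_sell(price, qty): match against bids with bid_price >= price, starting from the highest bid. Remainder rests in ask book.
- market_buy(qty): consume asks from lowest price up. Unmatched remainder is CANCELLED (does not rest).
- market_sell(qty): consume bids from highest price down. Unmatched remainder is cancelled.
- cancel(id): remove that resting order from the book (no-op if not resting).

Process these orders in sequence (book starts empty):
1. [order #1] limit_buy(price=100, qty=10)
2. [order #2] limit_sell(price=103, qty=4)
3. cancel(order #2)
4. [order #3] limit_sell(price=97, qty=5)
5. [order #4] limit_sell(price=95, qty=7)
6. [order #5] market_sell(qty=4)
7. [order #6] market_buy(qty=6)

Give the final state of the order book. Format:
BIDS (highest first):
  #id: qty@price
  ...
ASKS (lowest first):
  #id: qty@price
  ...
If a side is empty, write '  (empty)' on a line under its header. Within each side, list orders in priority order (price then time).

Answer: BIDS (highest first):
  (empty)
ASKS (lowest first):
  (empty)

Derivation:
After op 1 [order #1] limit_buy(price=100, qty=10): fills=none; bids=[#1:10@100] asks=[-]
After op 2 [order #2] limit_sell(price=103, qty=4): fills=none; bids=[#1:10@100] asks=[#2:4@103]
After op 3 cancel(order #2): fills=none; bids=[#1:10@100] asks=[-]
After op 4 [order #3] limit_sell(price=97, qty=5): fills=#1x#3:5@100; bids=[#1:5@100] asks=[-]
After op 5 [order #4] limit_sell(price=95, qty=7): fills=#1x#4:5@100; bids=[-] asks=[#4:2@95]
After op 6 [order #5] market_sell(qty=4): fills=none; bids=[-] asks=[#4:2@95]
After op 7 [order #6] market_buy(qty=6): fills=#6x#4:2@95; bids=[-] asks=[-]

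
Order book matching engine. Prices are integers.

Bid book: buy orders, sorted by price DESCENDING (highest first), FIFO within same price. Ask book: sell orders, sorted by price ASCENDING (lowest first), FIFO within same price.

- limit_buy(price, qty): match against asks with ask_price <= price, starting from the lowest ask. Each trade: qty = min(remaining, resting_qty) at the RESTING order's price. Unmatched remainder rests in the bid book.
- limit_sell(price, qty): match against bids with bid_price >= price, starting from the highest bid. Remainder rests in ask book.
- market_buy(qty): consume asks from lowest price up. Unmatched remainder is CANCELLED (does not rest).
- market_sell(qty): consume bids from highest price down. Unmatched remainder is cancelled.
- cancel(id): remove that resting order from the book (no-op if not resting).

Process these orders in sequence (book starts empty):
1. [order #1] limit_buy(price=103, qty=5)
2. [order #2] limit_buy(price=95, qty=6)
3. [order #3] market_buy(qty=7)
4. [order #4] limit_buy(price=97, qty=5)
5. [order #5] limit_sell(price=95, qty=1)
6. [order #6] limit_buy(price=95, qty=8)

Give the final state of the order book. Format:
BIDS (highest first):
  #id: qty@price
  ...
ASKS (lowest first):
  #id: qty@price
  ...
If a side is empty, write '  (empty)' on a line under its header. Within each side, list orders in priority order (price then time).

Answer: BIDS (highest first):
  #1: 4@103
  #4: 5@97
  #2: 6@95
  #6: 8@95
ASKS (lowest first):
  (empty)

Derivation:
After op 1 [order #1] limit_buy(price=103, qty=5): fills=none; bids=[#1:5@103] asks=[-]
After op 2 [order #2] limit_buy(price=95, qty=6): fills=none; bids=[#1:5@103 #2:6@95] asks=[-]
After op 3 [order #3] market_buy(qty=7): fills=none; bids=[#1:5@103 #2:6@95] asks=[-]
After op 4 [order #4] limit_buy(price=97, qty=5): fills=none; bids=[#1:5@103 #4:5@97 #2:6@95] asks=[-]
After op 5 [order #5] limit_sell(price=95, qty=1): fills=#1x#5:1@103; bids=[#1:4@103 #4:5@97 #2:6@95] asks=[-]
After op 6 [order #6] limit_buy(price=95, qty=8): fills=none; bids=[#1:4@103 #4:5@97 #2:6@95 #6:8@95] asks=[-]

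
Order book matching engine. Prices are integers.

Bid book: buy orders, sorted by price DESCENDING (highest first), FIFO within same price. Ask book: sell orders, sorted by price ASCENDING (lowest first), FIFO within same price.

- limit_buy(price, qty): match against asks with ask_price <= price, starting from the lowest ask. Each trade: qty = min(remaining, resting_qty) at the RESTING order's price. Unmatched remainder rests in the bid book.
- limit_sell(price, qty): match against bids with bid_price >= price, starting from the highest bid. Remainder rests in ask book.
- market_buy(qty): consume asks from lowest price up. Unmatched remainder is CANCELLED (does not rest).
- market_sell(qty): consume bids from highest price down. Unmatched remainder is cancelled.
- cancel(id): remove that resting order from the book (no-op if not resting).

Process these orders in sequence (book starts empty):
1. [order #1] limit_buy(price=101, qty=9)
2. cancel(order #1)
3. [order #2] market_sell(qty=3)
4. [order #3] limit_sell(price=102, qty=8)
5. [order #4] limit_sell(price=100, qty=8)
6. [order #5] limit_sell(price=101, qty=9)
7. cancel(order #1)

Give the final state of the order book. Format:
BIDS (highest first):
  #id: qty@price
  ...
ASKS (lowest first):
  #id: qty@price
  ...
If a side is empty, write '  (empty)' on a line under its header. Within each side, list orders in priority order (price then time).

After op 1 [order #1] limit_buy(price=101, qty=9): fills=none; bids=[#1:9@101] asks=[-]
After op 2 cancel(order #1): fills=none; bids=[-] asks=[-]
After op 3 [order #2] market_sell(qty=3): fills=none; bids=[-] asks=[-]
After op 4 [order #3] limit_sell(price=102, qty=8): fills=none; bids=[-] asks=[#3:8@102]
After op 5 [order #4] limit_sell(price=100, qty=8): fills=none; bids=[-] asks=[#4:8@100 #3:8@102]
After op 6 [order #5] limit_sell(price=101, qty=9): fills=none; bids=[-] asks=[#4:8@100 #5:9@101 #3:8@102]
After op 7 cancel(order #1): fills=none; bids=[-] asks=[#4:8@100 #5:9@101 #3:8@102]

Answer: BIDS (highest first):
  (empty)
ASKS (lowest first):
  #4: 8@100
  #5: 9@101
  #3: 8@102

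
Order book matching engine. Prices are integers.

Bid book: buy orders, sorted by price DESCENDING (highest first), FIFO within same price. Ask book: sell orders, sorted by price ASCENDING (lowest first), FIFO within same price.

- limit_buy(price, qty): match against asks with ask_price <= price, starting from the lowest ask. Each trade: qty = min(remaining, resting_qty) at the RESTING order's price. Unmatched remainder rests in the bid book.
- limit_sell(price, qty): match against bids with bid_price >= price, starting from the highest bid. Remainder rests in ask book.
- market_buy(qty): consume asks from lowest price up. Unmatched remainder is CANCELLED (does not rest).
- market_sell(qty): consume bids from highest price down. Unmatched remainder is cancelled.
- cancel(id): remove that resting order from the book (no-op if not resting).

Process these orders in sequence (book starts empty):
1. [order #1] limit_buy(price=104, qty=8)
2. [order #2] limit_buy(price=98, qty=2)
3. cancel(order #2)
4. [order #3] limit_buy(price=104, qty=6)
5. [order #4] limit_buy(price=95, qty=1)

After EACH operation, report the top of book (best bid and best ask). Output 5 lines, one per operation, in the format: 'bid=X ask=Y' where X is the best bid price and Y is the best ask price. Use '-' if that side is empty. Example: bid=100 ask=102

After op 1 [order #1] limit_buy(price=104, qty=8): fills=none; bids=[#1:8@104] asks=[-]
After op 2 [order #2] limit_buy(price=98, qty=2): fills=none; bids=[#1:8@104 #2:2@98] asks=[-]
After op 3 cancel(order #2): fills=none; bids=[#1:8@104] asks=[-]
After op 4 [order #3] limit_buy(price=104, qty=6): fills=none; bids=[#1:8@104 #3:6@104] asks=[-]
After op 5 [order #4] limit_buy(price=95, qty=1): fills=none; bids=[#1:8@104 #3:6@104 #4:1@95] asks=[-]

Answer: bid=104 ask=-
bid=104 ask=-
bid=104 ask=-
bid=104 ask=-
bid=104 ask=-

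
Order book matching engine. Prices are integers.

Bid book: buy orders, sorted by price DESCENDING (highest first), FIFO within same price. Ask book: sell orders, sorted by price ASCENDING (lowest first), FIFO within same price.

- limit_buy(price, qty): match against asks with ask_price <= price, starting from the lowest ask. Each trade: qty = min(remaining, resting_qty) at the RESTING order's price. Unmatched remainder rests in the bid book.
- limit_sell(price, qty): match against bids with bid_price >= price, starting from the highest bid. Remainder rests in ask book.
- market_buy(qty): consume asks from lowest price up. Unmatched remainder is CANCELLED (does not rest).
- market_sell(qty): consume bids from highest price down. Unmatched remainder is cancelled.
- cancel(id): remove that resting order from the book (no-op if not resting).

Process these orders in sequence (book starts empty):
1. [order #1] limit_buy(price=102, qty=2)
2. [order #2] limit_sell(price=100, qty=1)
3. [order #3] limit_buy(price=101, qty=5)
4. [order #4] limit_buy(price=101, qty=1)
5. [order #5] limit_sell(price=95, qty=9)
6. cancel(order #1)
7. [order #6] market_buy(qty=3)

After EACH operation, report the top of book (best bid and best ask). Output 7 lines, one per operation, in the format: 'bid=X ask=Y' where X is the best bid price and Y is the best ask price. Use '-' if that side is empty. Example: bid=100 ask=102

Answer: bid=102 ask=-
bid=102 ask=-
bid=102 ask=-
bid=102 ask=-
bid=- ask=95
bid=- ask=95
bid=- ask=-

Derivation:
After op 1 [order #1] limit_buy(price=102, qty=2): fills=none; bids=[#1:2@102] asks=[-]
After op 2 [order #2] limit_sell(price=100, qty=1): fills=#1x#2:1@102; bids=[#1:1@102] asks=[-]
After op 3 [order #3] limit_buy(price=101, qty=5): fills=none; bids=[#1:1@102 #3:5@101] asks=[-]
After op 4 [order #4] limit_buy(price=101, qty=1): fills=none; bids=[#1:1@102 #3:5@101 #4:1@101] asks=[-]
After op 5 [order #5] limit_sell(price=95, qty=9): fills=#1x#5:1@102 #3x#5:5@101 #4x#5:1@101; bids=[-] asks=[#5:2@95]
After op 6 cancel(order #1): fills=none; bids=[-] asks=[#5:2@95]
After op 7 [order #6] market_buy(qty=3): fills=#6x#5:2@95; bids=[-] asks=[-]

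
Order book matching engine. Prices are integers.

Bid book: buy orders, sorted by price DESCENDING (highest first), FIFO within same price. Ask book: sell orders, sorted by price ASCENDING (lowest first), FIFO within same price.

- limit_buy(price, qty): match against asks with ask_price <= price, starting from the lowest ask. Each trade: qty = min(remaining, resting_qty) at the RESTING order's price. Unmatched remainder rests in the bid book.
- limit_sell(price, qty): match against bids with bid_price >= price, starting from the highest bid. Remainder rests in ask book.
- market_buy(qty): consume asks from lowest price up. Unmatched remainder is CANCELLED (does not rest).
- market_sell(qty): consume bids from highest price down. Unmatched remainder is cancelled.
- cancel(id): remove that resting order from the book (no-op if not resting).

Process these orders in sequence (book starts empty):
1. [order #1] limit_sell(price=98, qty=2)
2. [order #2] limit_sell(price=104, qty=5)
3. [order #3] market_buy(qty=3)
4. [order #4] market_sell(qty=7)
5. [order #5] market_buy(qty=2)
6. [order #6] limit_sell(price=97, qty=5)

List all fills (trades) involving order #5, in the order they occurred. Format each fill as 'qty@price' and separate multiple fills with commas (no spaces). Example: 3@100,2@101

Answer: 2@104

Derivation:
After op 1 [order #1] limit_sell(price=98, qty=2): fills=none; bids=[-] asks=[#1:2@98]
After op 2 [order #2] limit_sell(price=104, qty=5): fills=none; bids=[-] asks=[#1:2@98 #2:5@104]
After op 3 [order #3] market_buy(qty=3): fills=#3x#1:2@98 #3x#2:1@104; bids=[-] asks=[#2:4@104]
After op 4 [order #4] market_sell(qty=7): fills=none; bids=[-] asks=[#2:4@104]
After op 5 [order #5] market_buy(qty=2): fills=#5x#2:2@104; bids=[-] asks=[#2:2@104]
After op 6 [order #6] limit_sell(price=97, qty=5): fills=none; bids=[-] asks=[#6:5@97 #2:2@104]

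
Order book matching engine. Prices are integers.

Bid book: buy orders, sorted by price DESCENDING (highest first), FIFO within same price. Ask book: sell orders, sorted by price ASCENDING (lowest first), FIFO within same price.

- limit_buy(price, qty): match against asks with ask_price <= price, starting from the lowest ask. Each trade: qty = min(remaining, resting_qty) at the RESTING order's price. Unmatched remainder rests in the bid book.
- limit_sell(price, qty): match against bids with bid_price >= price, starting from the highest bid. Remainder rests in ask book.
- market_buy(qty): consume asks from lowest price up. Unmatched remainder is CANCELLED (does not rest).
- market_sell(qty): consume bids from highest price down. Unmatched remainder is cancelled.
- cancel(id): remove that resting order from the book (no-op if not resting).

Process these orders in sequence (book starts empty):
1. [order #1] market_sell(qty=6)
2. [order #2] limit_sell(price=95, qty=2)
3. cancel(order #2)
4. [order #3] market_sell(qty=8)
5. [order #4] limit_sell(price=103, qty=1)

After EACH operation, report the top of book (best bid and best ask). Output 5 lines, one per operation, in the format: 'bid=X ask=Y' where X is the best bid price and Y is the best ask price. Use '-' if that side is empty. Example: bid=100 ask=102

Answer: bid=- ask=-
bid=- ask=95
bid=- ask=-
bid=- ask=-
bid=- ask=103

Derivation:
After op 1 [order #1] market_sell(qty=6): fills=none; bids=[-] asks=[-]
After op 2 [order #2] limit_sell(price=95, qty=2): fills=none; bids=[-] asks=[#2:2@95]
After op 3 cancel(order #2): fills=none; bids=[-] asks=[-]
After op 4 [order #3] market_sell(qty=8): fills=none; bids=[-] asks=[-]
After op 5 [order #4] limit_sell(price=103, qty=1): fills=none; bids=[-] asks=[#4:1@103]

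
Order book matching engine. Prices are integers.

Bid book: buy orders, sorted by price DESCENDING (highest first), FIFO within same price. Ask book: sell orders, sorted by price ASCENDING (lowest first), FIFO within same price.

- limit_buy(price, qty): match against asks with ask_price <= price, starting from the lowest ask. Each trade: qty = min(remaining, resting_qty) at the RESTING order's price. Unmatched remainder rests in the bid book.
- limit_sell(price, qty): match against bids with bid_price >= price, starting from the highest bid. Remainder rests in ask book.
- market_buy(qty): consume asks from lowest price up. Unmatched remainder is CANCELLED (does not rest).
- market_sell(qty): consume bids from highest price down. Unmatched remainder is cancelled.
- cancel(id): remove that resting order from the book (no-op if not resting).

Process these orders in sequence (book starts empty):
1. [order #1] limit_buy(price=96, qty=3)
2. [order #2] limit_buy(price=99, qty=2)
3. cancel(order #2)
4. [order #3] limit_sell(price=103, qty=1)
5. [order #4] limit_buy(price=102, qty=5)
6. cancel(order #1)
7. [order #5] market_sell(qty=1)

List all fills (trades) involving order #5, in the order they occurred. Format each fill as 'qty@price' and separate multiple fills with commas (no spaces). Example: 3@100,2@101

After op 1 [order #1] limit_buy(price=96, qty=3): fills=none; bids=[#1:3@96] asks=[-]
After op 2 [order #2] limit_buy(price=99, qty=2): fills=none; bids=[#2:2@99 #1:3@96] asks=[-]
After op 3 cancel(order #2): fills=none; bids=[#1:3@96] asks=[-]
After op 4 [order #3] limit_sell(price=103, qty=1): fills=none; bids=[#1:3@96] asks=[#3:1@103]
After op 5 [order #4] limit_buy(price=102, qty=5): fills=none; bids=[#4:5@102 #1:3@96] asks=[#3:1@103]
After op 6 cancel(order #1): fills=none; bids=[#4:5@102] asks=[#3:1@103]
After op 7 [order #5] market_sell(qty=1): fills=#4x#5:1@102; bids=[#4:4@102] asks=[#3:1@103]

Answer: 1@102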